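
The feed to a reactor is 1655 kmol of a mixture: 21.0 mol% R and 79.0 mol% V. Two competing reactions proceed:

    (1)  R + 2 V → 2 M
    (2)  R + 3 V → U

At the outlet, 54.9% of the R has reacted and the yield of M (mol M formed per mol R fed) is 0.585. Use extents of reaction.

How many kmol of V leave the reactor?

Yield of M: 2ξ₁ / 347.6 = 0.585 → ξ₁ = 101.7 kmol.
Conversion of R: 1ξ₁ + 1ξ₂ = 0.549 × 347.6 = 190.8 → ξ₂ = 89.15 kmol.
Outlet amounts (n = n₀ + Σ ν·ξ):
  R: 347.6 − 1(101.7) − 1(89.15) = 156.7
  V: 1307 − 2(101.7) − 3(89.15) = 836.7
  M: 0 + 2(101.7) = 203.3
  U: 0 + 1(89.15) = 89.15

837 kmol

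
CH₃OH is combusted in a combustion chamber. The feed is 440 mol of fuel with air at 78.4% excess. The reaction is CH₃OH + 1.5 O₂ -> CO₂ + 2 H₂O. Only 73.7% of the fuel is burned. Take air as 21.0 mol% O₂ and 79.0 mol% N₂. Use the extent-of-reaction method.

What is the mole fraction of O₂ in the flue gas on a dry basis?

0.124

Stoichiometric O₂ = 1.5 × 440 = 660 mol; O₂ fed = 660 × 1.784 = 1177 mol.
N₂ fed = 1177 × 79/21 = 4429 mol.
Fuel reacted = 0.737 × 440 → ξ = 324.3 mol.
Outlet (n = n₀ + ν ξ):
  CH₃OH: 440 − 1(324.3) = 115.7
  O₂: 1177 − 1.5(324.3) = 691
  N₂: 4429 (inert)
  CO₂: 0 + 1(324.3) = 324.3
  H₂O: 0 + 2(324.3) = 648.6
Dry total = 5560 mol; y_O₂ (dry) = 691 / 5560 = 0.1243.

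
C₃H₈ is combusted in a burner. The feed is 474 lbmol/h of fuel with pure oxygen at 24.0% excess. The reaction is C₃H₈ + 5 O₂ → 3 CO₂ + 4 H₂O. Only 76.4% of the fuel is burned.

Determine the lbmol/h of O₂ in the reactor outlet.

Stoichiometric O₂ = 5 × 474 = 2370 lbmol/h; O₂ fed = 2370 × 1.240 = 2939 lbmol/h.
Fuel reacted = 0.764 × 474 → ξ = 362.1 lbmol/h.
Outlet (n = n₀ + ν ξ):
  C₃H₈: 474 − 1(362.1) = 111.9
  O₂: 2939 − 5(362.1) = 1128
  CO₂: 0 + 3(362.1) = 1086
  H₂O: 0 + 4(362.1) = 1449

1130 lbmol/h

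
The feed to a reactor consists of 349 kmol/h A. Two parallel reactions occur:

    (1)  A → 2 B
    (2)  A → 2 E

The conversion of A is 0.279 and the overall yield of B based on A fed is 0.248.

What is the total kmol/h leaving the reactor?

446 kmol/h

Yield of B: 2ξ₁ / 349 = 0.248 → ξ₁ = 43.28 kmol/h.
Conversion of A: 1ξ₁ + 1ξ₂ = 0.279 × 349 = 97.37 → ξ₂ = 54.1 kmol/h.
Outlet amounts (n = n₀ + Σ ν·ξ):
  A: 349 − 1(43.28) − 1(54.1) = 251.6
  B: 0 + 2(43.28) = 86.55
  E: 0 + 2(54.1) = 108.2
Total out = 251.6 + 86.55 + 108.2 = 446.4 kmol/h.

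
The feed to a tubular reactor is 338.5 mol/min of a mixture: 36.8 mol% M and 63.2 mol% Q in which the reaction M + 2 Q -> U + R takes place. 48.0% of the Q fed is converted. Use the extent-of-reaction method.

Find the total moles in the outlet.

287 mol/min

Q reacted = 0.48 × 213.9 = 102.7 mol/min; ν_Q = −2, so ξ = 102.7/2 = 51.34 mol/min.
Outlet amounts (n = n₀ + ν ξ):
  M: 124.6 − 1(51.34) = 73.22
  Q: 213.9 − 2(51.34) = 111.2
  U: 0 + 1(51.34) = 51.34
  R: 0 + 1(51.34) = 51.34
Total out = 73.22 + 111.2 + 51.34 + 51.34 = 287.2 mol/min.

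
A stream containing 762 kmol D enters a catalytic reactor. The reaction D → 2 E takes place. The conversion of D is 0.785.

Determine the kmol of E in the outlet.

D reacted = 0.785 × 762 = 598.2 kmol; ν_D = −1, so ξ = 598.2/1 = 598.2 kmol.
Outlet amounts (n = n₀ + ν ξ):
  D: 762 − 1(598.2) = 163.8
  E: 0 + 2(598.2) = 1196

1200 kmol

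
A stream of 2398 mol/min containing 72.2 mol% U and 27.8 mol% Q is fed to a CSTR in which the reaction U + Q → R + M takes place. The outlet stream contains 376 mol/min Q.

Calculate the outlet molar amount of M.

For Q: n = n₀ − 1ξ → 376 = 666.6 − 1ξ, giving ξ = 290.6 mol/min.
Outlet amounts (n = n₀ + ν ξ):
  U: 1731 − 1(290.6) = 1441
  Q: 666.6 − 1(290.6) = 376
  R: 0 + 1(290.6) = 290.6
  M: 0 + 1(290.6) = 290.6

291 mol/min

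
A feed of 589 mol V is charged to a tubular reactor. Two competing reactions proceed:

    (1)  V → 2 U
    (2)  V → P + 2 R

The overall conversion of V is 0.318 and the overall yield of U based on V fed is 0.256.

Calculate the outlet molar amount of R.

Yield of U: 2ξ₁ / 589 = 0.256 → ξ₁ = 75.39 mol.
Conversion of V: 1ξ₁ + 1ξ₂ = 0.318 × 589 = 187.3 → ξ₂ = 111.9 mol.
Outlet amounts (n = n₀ + Σ ν·ξ):
  V: 589 − 1(75.39) − 1(111.9) = 401.7
  U: 0 + 2(75.39) = 150.8
  P: 0 + 1(111.9) = 111.9
  R: 0 + 2(111.9) = 223.8

224 mol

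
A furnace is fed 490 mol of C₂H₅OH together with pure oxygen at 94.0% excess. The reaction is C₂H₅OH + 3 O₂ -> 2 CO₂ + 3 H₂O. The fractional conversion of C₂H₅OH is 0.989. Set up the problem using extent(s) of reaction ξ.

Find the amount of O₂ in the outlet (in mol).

1400 mol

Stoichiometric O₂ = 3 × 490 = 1470 mol; O₂ fed = 1470 × 1.940 = 2852 mol.
Fuel reacted = 0.989 × 490 → ξ = 484.6 mol.
Outlet (n = n₀ + ν ξ):
  C₂H₅OH: 490 − 1(484.6) = 5.39
  O₂: 2852 − 3(484.6) = 1398
  CO₂: 0 + 2(484.6) = 969.2
  H₂O: 0 + 3(484.6) = 1454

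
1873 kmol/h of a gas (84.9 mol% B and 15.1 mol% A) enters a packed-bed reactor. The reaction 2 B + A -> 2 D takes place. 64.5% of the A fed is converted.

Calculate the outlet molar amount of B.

1230 kmol/h

A reacted = 0.645 × 282.8 = 182.4 kmol/h; ν_A = −1, so ξ = 182.4/1 = 182.4 kmol/h.
Outlet amounts (n = n₀ + ν ξ):
  B: 1590 − 2(182.4) = 1225
  A: 282.8 − 1(182.4) = 100.4
  D: 0 + 2(182.4) = 364.8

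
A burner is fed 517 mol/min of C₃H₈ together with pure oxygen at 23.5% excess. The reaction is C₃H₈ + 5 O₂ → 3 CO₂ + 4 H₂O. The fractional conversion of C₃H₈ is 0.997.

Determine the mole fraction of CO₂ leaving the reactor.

0.366

Stoichiometric O₂ = 5 × 517 = 2585 mol/min; O₂ fed = 2585 × 1.235 = 3192 mol/min.
Fuel reacted = 0.997 × 517 → ξ = 515.4 mol/min.
Outlet (n = n₀ + ν ξ):
  C₃H₈: 517 − 1(515.4) = 1.551
  O₂: 3192 − 5(515.4) = 615.2
  CO₂: 0 + 3(515.4) = 1546
  H₂O: 0 + 4(515.4) = 2062
Total out = 4225 mol/min; y_CO₂ = 1546 / 4225 = 0.366.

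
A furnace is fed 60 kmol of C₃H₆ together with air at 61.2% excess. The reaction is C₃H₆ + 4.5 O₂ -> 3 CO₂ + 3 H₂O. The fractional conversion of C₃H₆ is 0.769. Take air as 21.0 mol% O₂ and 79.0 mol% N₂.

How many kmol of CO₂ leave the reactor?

138 kmol

Stoichiometric O₂ = 4.5 × 60 = 270 kmol; O₂ fed = 270 × 1.612 = 435.2 kmol.
N₂ fed = 435.2 × 79/21 = 1637 kmol.
Fuel reacted = 0.769 × 60 → ξ = 46.14 kmol.
Outlet (n = n₀ + ν ξ):
  C₃H₆: 60 − 1(46.14) = 13.86
  O₂: 435.2 − 4.5(46.14) = 227.6
  N₂: 1637 (inert)
  CO₂: 0 + 3(46.14) = 138.4
  H₂O: 0 + 3(46.14) = 138.4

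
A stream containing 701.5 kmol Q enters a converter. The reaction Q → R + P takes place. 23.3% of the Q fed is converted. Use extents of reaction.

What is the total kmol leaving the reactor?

865 kmol

Q reacted = 0.233 × 701.5 = 163.4 kmol; ν_Q = −1, so ξ = 163.4/1 = 163.4 kmol.
Outlet amounts (n = n₀ + ν ξ):
  Q: 701.5 − 1(163.4) = 538.1
  R: 0 + 1(163.4) = 163.4
  P: 0 + 1(163.4) = 163.4
Total out = 538.1 + 163.4 + 163.4 = 864.9 kmol.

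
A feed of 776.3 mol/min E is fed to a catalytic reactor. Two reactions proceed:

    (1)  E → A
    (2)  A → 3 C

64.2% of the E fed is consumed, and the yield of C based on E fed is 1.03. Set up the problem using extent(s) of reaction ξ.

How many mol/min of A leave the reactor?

232 mol/min

Conversion of E: E consumed = 1ξ₁ = 0.642 × 776.3 → ξ₁ = 498.4 mol/min.
Yield of C: 3ξ₂ / 776.3 = 1.03 → ξ₂ = 266.5 mol/min.
Outlet amounts (n = n₀ + Σ ν·ξ):
  E: 776.3 − 1(498.4) = 277.9
  A: 0 + 1(498.4) − 1(266.5) = 231.9
  C: 0 + 3(266.5) = 799.6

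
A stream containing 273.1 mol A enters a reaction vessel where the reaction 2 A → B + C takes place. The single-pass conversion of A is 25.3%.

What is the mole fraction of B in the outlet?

A reacted = 0.253 × 273.1 = 69.09 mol; ν_A = −2, so ξ = 69.09/2 = 34.55 mol.
Outlet amounts (n = n₀ + ν ξ):
  A: 273.1 − 2(34.55) = 204
  B: 0 + 1(34.55) = 34.55
  C: 0 + 1(34.55) = 34.55
Total out = 273.1 mol; y_B = 34.55 / 273.1 = 0.1265.

0.127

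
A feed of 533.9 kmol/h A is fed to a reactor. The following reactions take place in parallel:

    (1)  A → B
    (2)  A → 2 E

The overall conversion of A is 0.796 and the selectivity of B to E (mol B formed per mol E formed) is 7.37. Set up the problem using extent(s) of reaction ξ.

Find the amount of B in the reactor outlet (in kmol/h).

Conversion of A: A consumed = 0.796 × 533.9 = 425 kmol/h = 1ξ₁ + 1ξ₂.
Selectivity: 1ξ₁ / (2ξ₂) = 7.37 → ξ₁ = 14.74 ξ₂.
Substitute: (1·14.74 + 1) ξ₂ = 425 → ξ₂ = 27 kmol/h, ξ₁ = 398 kmol/h.
Outlet amounts (n = n₀ + Σ ν·ξ):
  A: 533.9 − 1(398) − 1(27) = 108.9
  B: 0 + 1(398) = 398
  E: 0 + 2(27) = 54

398 kmol/h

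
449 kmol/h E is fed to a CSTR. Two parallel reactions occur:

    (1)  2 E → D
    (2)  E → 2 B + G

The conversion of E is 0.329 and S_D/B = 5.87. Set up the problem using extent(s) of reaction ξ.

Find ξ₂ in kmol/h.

ξ₂ = 6.03 kmol/h

Conversion of E: E consumed = 0.329 × 449 = 147.7 kmol/h = 2ξ₁ + 1ξ₂.
Selectivity: 1ξ₁ / (2ξ₂) = 5.87 → ξ₁ = 11.74 ξ₂.
Substitute: (2·11.74 + 1) ξ₂ = 147.7 → ξ₂ = 6.034 kmol/h, ξ₁ = 70.84 kmol/h.
Outlet amounts (n = n₀ + Σ ν·ξ):
  E: 449 − 2(70.84) − 1(6.034) = 301.3
  D: 0 + 1(70.84) = 70.84
  B: 0 + 2(6.034) = 12.07
  G: 0 + 1(6.034) = 6.034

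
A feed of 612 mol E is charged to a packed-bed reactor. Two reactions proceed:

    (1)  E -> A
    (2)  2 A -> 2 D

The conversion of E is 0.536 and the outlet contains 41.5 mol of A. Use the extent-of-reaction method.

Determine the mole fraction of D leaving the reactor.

Conversion of E: E consumed = 1ξ₁ = 0.536 × 612 → ξ₁ = 328 mol.
A balance: n_A = 0 + 1ξ₁ − 2ξ₂ = 41.5 → ξ₂ = (1·328 − 41.5)/2 = 143.3 mol.
Outlet amounts (n = n₀ + Σ ν·ξ):
  E: 612 − 1(328) = 284
  A: 0 + 1(328) − 2(143.3) = 41.5
  D: 0 + 2(143.3) = 286.5
Total out = 612 mol; y_D = 286.5 / 612 = 0.4682.

0.468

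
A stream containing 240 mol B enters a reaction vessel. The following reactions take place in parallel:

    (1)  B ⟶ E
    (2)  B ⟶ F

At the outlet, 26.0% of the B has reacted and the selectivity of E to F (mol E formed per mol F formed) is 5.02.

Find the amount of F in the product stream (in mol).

10.4 mol

Conversion of B: B consumed = 0.26 × 240 = 62.4 mol = 1ξ₁ + 1ξ₂.
Selectivity: 1ξ₁ / (1ξ₂) = 5.02 → ξ₁ = 5.02 ξ₂.
Substitute: (1·5.02 + 1) ξ₂ = 62.4 → ξ₂ = 10.37 mol, ξ₁ = 52.03 mol.
Outlet amounts (n = n₀ + Σ ν·ξ):
  B: 240 − 1(52.03) − 1(10.37) = 177.6
  E: 0 + 1(52.03) = 52.03
  F: 0 + 1(10.37) = 10.37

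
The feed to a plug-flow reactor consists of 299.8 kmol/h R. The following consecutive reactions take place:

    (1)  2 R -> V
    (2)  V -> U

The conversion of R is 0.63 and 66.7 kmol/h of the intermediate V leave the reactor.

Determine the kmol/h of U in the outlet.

Conversion of R: R consumed = 2ξ₁ = 0.63 × 299.8 → ξ₁ = 94.44 kmol/h.
V balance: n_V = 0 + 1ξ₁ − 1ξ₂ = 66.7 → ξ₂ = (1·94.44 − 66.7)/1 = 27.74 kmol/h.
Outlet amounts (n = n₀ + Σ ν·ξ):
  R: 299.8 − 2(94.44) = 110.9
  V: 0 + 1(94.44) − 1(27.74) = 66.7
  U: 0 + 1(27.74) = 27.74

27.7 kmol/h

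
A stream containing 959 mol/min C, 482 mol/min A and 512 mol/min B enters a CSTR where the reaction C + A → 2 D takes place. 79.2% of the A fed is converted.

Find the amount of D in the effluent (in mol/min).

A reacted = 0.792 × 482 = 381.7 mol/min; ν_A = −1, so ξ = 381.7/1 = 381.7 mol/min.
Outlet amounts (n = n₀ + ν ξ):
  C: 959 − 1(381.7) = 577.3
  A: 482 − 1(381.7) = 100.3
  D: 0 + 2(381.7) = 763.5
  B: 512 (inert)

763 mol/min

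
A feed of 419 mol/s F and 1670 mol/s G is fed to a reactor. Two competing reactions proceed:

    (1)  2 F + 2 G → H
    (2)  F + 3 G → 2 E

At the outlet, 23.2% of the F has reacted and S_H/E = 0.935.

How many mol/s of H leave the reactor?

38.3 mol/s

Conversion of F: F consumed = 0.232 × 419 = 97.21 mol/s = 2ξ₁ + 1ξ₂.
Selectivity: 1ξ₁ / (2ξ₂) = 0.935 → ξ₁ = 1.87 ξ₂.
Substitute: (2·1.87 + 1) ξ₂ = 97.21 → ξ₂ = 20.51 mol/s, ξ₁ = 38.35 mol/s.
Outlet amounts (n = n₀ + Σ ν·ξ):
  F: 419 − 2(38.35) − 1(20.51) = 321.8
  G: 1670 − 2(38.35) − 3(20.51) = 1532
  H: 0 + 1(38.35) = 38.35
  E: 0 + 2(20.51) = 41.02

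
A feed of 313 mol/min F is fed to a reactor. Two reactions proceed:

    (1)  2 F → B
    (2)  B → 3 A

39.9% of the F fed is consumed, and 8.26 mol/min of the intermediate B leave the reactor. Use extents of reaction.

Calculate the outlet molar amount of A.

163 mol/min

Conversion of F: F consumed = 2ξ₁ = 0.399 × 313 → ξ₁ = 62.44 mol/min.
B balance: n_B = 0 + 1ξ₁ − 1ξ₂ = 8.26 → ξ₂ = (1·62.44 − 8.26)/1 = 54.18 mol/min.
Outlet amounts (n = n₀ + Σ ν·ξ):
  F: 313 − 2(62.44) = 188.1
  B: 0 + 1(62.44) − 1(54.18) = 8.26
  A: 0 + 3(54.18) = 162.6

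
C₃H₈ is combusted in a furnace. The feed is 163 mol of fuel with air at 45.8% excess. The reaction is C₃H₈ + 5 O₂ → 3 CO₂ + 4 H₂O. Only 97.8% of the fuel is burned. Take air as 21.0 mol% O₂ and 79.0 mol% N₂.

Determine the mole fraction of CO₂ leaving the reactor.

Stoichiometric O₂ = 5 × 163 = 815 mol; O₂ fed = 815 × 1.458 = 1188 mol.
N₂ fed = 1188 × 79/21 = 4470 mol.
Fuel reacted = 0.978 × 163 → ξ = 159.4 mol.
Outlet (n = n₀ + ν ξ):
  C₃H₈: 163 − 1(159.4) = 3.586
  O₂: 1188 − 5(159.4) = 391.2
  N₂: 4470 (inert)
  CO₂: 0 + 3(159.4) = 478.2
  H₂O: 0 + 4(159.4) = 637.7
Total out = 5981 mol; y_CO₂ = 478.2 / 5981 = 0.07996.

0.08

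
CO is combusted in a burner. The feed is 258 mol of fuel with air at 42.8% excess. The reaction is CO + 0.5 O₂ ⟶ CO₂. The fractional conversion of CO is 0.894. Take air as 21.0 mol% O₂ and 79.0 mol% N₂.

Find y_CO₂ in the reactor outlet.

Stoichiometric O₂ = 0.5 × 258 = 129 mol; O₂ fed = 129 × 1.428 = 184.2 mol.
N₂ fed = 184.2 × 79/21 = 693 mol.
Fuel reacted = 0.894 × 258 → ξ = 230.7 mol.
Outlet (n = n₀ + ν ξ):
  CO: 258 − 1(230.7) = 27.35
  O₂: 184.2 − 0.5(230.7) = 68.89
  N₂: 693 (inert)
  CO₂: 0 + 1(230.7) = 230.7
Total out = 1020 mol; y_CO₂ = 230.7 / 1020 = 0.2262.

0.226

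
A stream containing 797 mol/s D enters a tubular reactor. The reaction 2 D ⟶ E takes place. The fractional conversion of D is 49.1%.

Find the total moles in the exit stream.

601 mol/s

D reacted = 0.491 × 797 = 391.3 mol/s; ν_D = −2, so ξ = 391.3/2 = 195.7 mol/s.
Outlet amounts (n = n₀ + ν ξ):
  D: 797 − 2(195.7) = 405.7
  E: 0 + 1(195.7) = 195.7
Total out = 405.7 + 195.7 = 601.3 mol/s.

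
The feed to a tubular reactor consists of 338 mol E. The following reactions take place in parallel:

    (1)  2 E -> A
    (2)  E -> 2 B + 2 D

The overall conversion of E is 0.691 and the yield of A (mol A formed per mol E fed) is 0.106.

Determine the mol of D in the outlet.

324 mol

Yield of A: 1ξ₁ / 338 = 0.106 → ξ₁ = 35.83 mol.
Conversion of E: 2ξ₁ + 1ξ₂ = 0.691 × 338 = 233.6 → ξ₂ = 161.9 mol.
Outlet amounts (n = n₀ + Σ ν·ξ):
  E: 338 − 2(35.83) − 1(161.9) = 104.4
  A: 0 + 1(35.83) = 35.83
  B: 0 + 2(161.9) = 323.8
  D: 0 + 2(161.9) = 323.8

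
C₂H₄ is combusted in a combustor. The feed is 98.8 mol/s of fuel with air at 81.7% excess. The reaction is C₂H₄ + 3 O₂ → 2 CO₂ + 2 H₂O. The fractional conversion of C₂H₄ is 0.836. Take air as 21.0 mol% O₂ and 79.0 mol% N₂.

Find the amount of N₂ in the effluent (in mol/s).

Stoichiometric O₂ = 3 × 98.8 = 296.4 mol/s; O₂ fed = 296.4 × 1.817 = 538.6 mol/s.
N₂ fed = 538.6 × 79/21 = 2026 mol/s.
Fuel reacted = 0.836 × 98.8 → ξ = 82.6 mol/s.
Outlet (n = n₀ + ν ξ):
  C₂H₄: 98.8 − 1(82.6) = 16.2
  O₂: 538.6 − 3(82.6) = 290.8
  N₂: 2026 (inert)
  CO₂: 0 + 2(82.6) = 165.2
  H₂O: 0 + 2(82.6) = 165.2

2030 mol/s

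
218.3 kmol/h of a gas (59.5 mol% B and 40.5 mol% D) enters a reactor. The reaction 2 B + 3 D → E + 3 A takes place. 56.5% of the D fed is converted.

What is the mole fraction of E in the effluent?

D reacted = 0.565 × 88.41 = 49.95 kmol/h; ν_D = −3, so ξ = 49.95/3 = 16.65 kmol/h.
Outlet amounts (n = n₀ + ν ξ):
  B: 129.9 − 2(16.65) = 96.59
  D: 88.41 − 3(16.65) = 38.46
  E: 0 + 1(16.65) = 16.65
  A: 0 + 3(16.65) = 49.95
Total out = 201.6 kmol/h; y_E = 16.65 / 201.6 = 0.08257.

0.0826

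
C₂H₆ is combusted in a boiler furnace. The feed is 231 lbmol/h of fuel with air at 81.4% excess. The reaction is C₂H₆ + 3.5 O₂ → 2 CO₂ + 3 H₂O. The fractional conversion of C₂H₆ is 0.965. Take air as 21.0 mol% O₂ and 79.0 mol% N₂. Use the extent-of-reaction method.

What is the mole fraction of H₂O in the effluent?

Stoichiometric O₂ = 3.5 × 231 = 808.5 lbmol/h; O₂ fed = 808.5 × 1.814 = 1467 lbmol/h.
N₂ fed = 1467 × 79/21 = 5517 lbmol/h.
Fuel reacted = 0.965 × 231 → ξ = 222.9 lbmol/h.
Outlet (n = n₀ + ν ξ):
  C₂H₆: 231 − 1(222.9) = 8.085
  O₂: 1467 − 3.5(222.9) = 686.4
  N₂: 5517 (inert)
  CO₂: 0 + 2(222.9) = 445.8
  H₂O: 0 + 3(222.9) = 668.7
Total out = 7326 lbmol/h; y_H₂O = 668.7 / 7326 = 0.09128.

0.0913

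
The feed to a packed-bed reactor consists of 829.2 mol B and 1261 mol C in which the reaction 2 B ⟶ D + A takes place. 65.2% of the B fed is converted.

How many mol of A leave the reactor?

B reacted = 0.652 × 829.2 = 540.6 mol; ν_B = −2, so ξ = 540.6/2 = 270.3 mol.
Outlet amounts (n = n₀ + ν ξ):
  B: 829.2 − 2(270.3) = 288.6
  D: 0 + 1(270.3) = 270.3
  A: 0 + 1(270.3) = 270.3
  C: 1261 (inert)

270 mol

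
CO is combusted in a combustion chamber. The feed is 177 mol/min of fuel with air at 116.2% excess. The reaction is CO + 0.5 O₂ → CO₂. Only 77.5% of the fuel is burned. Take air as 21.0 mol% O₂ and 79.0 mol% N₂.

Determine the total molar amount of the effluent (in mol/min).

Stoichiometric O₂ = 0.5 × 177 = 88.5 mol/min; O₂ fed = 88.5 × 2.162 = 191.3 mol/min.
N₂ fed = 191.3 × 79/21 = 719.8 mol/min.
Fuel reacted = 0.775 × 177 → ξ = 137.2 mol/min.
Outlet (n = n₀ + ν ξ):
  CO: 177 − 1(137.2) = 39.82
  O₂: 191.3 − 0.5(137.2) = 122.7
  N₂: 719.8 (inert)
  CO₂: 0 + 1(137.2) = 137.2
Total out = 39.82 + 122.7 + 719.8 + 137.2 = 1020 mol/min.

1020 mol/min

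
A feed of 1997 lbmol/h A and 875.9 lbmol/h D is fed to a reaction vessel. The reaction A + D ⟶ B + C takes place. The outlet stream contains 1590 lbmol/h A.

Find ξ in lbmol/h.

For A: n = n₀ − 1ξ → 1590 = 1997 − 1ξ, giving ξ = 407 lbmol/h.
Outlet amounts (n = n₀ + ν ξ):
  A: 1997 − 1(407) = 1590
  D: 875.9 − 1(407) = 468.9
  B: 0 + 1(407) = 407
  C: 0 + 1(407) = 407

ξ = 407 lbmol/h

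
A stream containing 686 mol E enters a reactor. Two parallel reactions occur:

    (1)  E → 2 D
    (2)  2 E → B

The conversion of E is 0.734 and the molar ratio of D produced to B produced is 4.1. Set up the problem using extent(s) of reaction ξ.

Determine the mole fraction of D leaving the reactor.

Conversion of E: E consumed = 0.734 × 686 = 503.5 mol = 1ξ₁ + 2ξ₂.
Selectivity: 2ξ₁ / (1ξ₂) = 4.1 → ξ₁ = 2.05 ξ₂.
Substitute: (1·2.05 + 2) ξ₂ = 503.5 → ξ₂ = 124.3 mol, ξ₁ = 254.9 mol.
Outlet amounts (n = n₀ + Σ ν·ξ):
  E: 686 − 1(254.9) − 2(124.3) = 182.5
  D: 0 + 2(254.9) = 509.7
  B: 0 + 1(124.3) = 124.3
Total out = 816.5 mol; y_D = 509.7 / 816.5 = 0.6243.

0.624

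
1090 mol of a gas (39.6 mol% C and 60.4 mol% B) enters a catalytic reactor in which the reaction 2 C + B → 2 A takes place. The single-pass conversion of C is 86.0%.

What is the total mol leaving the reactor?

904 mol

C reacted = 0.86 × 431.6 = 371.2 mol; ν_C = −2, so ξ = 371.2/2 = 185.6 mol.
Outlet amounts (n = n₀ + ν ξ):
  C: 431.6 − 2(185.6) = 60.43
  B: 658.4 − 1(185.6) = 472.8
  A: 0 + 2(185.6) = 371.2
Total out = 60.43 + 472.8 + 371.2 = 904.4 mol.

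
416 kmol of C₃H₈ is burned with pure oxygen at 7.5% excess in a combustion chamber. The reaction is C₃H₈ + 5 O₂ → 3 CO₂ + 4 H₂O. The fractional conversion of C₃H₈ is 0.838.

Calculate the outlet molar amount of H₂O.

Stoichiometric O₂ = 5 × 416 = 2080 kmol; O₂ fed = 2080 × 1.075 = 2236 kmol.
Fuel reacted = 0.838 × 416 → ξ = 348.6 kmol.
Outlet (n = n₀ + ν ξ):
  C₃H₈: 416 − 1(348.6) = 67.39
  O₂: 2236 − 5(348.6) = 493
  CO₂: 0 + 3(348.6) = 1046
  H₂O: 0 + 4(348.6) = 1394

1390 kmol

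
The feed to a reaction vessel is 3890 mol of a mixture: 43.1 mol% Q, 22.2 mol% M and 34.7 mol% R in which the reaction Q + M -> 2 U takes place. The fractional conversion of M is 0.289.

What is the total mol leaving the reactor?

M reacted = 0.289 × 863.6 = 249.6 mol; ν_M = −1, so ξ = 249.6/1 = 249.6 mol.
Outlet amounts (n = n₀ + ν ξ):
  Q: 1677 − 1(249.6) = 1427
  M: 863.6 − 1(249.6) = 614
  U: 0 + 2(249.6) = 499.1
  R: 1350 (inert)
Total out = 1427 + 614 + 499.1 + 1350 = 3890 mol.

3890 mol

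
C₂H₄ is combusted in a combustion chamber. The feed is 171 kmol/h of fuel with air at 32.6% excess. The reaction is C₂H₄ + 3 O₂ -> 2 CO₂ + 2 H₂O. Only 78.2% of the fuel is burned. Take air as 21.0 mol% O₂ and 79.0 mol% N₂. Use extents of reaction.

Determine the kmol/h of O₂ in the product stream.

Stoichiometric O₂ = 3 × 171 = 513 kmol/h; O₂ fed = 513 × 1.326 = 680.2 kmol/h.
N₂ fed = 680.2 × 79/21 = 2559 kmol/h.
Fuel reacted = 0.782 × 171 → ξ = 133.7 kmol/h.
Outlet (n = n₀ + ν ξ):
  C₂H₄: 171 − 1(133.7) = 37.28
  O₂: 680.2 − 3(133.7) = 279.1
  N₂: 2559 (inert)
  CO₂: 0 + 2(133.7) = 267.4
  H₂O: 0 + 2(133.7) = 267.4

279 kmol/h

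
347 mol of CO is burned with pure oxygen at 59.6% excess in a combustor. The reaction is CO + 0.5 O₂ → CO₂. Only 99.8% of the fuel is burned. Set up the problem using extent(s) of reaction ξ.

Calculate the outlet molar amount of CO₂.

Stoichiometric O₂ = 0.5 × 347 = 173.5 mol; O₂ fed = 173.5 × 1.596 = 276.9 mol.
Fuel reacted = 0.998 × 347 → ξ = 346.3 mol.
Outlet (n = n₀ + ν ξ):
  CO: 347 − 1(346.3) = 0.694
  O₂: 276.9 − 0.5(346.3) = 103.8
  CO₂: 0 + 1(346.3) = 346.3

346 mol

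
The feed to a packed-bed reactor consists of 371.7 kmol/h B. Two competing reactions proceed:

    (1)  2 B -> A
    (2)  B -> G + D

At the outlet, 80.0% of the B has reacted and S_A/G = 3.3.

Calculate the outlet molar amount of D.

39.1 kmol/h

Conversion of B: B consumed = 0.8 × 371.7 = 297.4 kmol/h = 2ξ₁ + 1ξ₂.
Selectivity: 1ξ₁ / (1ξ₂) = 3.3 → ξ₁ = 3.3 ξ₂.
Substitute: (2·3.3 + 1) ξ₂ = 297.4 → ξ₂ = 39.13 kmol/h, ξ₁ = 129.1 kmol/h.
Outlet amounts (n = n₀ + Σ ν·ξ):
  B: 371.7 − 2(129.1) − 1(39.13) = 74.34
  A: 0 + 1(129.1) = 129.1
  G: 0 + 1(39.13) = 39.13
  D: 0 + 1(39.13) = 39.13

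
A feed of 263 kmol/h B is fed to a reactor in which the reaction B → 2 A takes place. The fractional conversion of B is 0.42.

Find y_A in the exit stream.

0.592

B reacted = 0.42 × 263 = 110.5 kmol/h; ν_B = −1, so ξ = 110.5/1 = 110.5 kmol/h.
Outlet amounts (n = n₀ + ν ξ):
  B: 263 − 1(110.5) = 152.5
  A: 0 + 2(110.5) = 220.9
Total out = 373.5 kmol/h; y_A = 220.9 / 373.5 = 0.5915.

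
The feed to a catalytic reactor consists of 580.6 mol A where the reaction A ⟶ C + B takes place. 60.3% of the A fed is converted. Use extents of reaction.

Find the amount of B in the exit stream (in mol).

350 mol

A reacted = 0.603 × 580.6 = 350.1 mol; ν_A = −1, so ξ = 350.1/1 = 350.1 mol.
Outlet amounts (n = n₀ + ν ξ):
  A: 580.6 − 1(350.1) = 230.5
  C: 0 + 1(350.1) = 350.1
  B: 0 + 1(350.1) = 350.1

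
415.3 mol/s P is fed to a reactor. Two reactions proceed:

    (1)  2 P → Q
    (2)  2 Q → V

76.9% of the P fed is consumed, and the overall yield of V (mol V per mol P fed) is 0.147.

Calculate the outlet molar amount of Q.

Conversion of P: P consumed = 2ξ₁ = 0.769 × 415.3 → ξ₁ = 159.7 mol/s.
Yield of V: 1ξ₂ / 415.3 = 0.147 → ξ₂ = 61.05 mol/s.
Outlet amounts (n = n₀ + Σ ν·ξ):
  P: 415.3 − 2(159.7) = 95.93
  Q: 0 + 1(159.7) − 2(61.05) = 37.58
  V: 0 + 1(61.05) = 61.05

37.6 mol/s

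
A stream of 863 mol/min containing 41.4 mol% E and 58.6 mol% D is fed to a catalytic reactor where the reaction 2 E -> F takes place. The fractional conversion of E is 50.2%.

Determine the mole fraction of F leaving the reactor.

0.116

E reacted = 0.502 × 357.3 = 179.4 mol/min; ν_E = −2, so ξ = 179.4/2 = 89.68 mol/min.
Outlet amounts (n = n₀ + ν ξ):
  E: 357.3 − 2(89.68) = 177.9
  F: 0 + 1(89.68) = 89.68
  D: 505.7 (inert)
Total out = 773.3 mol/min; y_F = 89.68 / 773.3 = 0.116.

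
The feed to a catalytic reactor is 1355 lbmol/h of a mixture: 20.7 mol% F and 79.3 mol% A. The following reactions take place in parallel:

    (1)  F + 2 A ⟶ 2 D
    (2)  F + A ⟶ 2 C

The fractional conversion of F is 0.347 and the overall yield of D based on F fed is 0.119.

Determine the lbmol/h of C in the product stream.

161 lbmol/h

Yield of D: 2ξ₁ / 280.5 = 0.119 → ξ₁ = 16.69 lbmol/h.
Conversion of F: 1ξ₁ + 1ξ₂ = 0.347 × 280.5 = 97.33 → ξ₂ = 80.64 lbmol/h.
Outlet amounts (n = n₀ + Σ ν·ξ):
  F: 280.5 − 1(16.69) − 1(80.64) = 183.2
  A: 1075 − 2(16.69) − 1(80.64) = 960.5
  D: 0 + 2(16.69) = 33.38
  C: 0 + 2(80.64) = 161.3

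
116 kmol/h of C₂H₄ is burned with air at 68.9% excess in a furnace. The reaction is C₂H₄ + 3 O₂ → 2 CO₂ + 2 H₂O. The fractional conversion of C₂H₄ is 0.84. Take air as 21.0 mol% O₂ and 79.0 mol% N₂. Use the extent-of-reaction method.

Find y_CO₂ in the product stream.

Stoichiometric O₂ = 3 × 116 = 348 kmol/h; O₂ fed = 348 × 1.689 = 587.8 kmol/h.
N₂ fed = 587.8 × 79/21 = 2211 kmol/h.
Fuel reacted = 0.84 × 116 → ξ = 97.44 kmol/h.
Outlet (n = n₀ + ν ξ):
  C₂H₄: 116 − 1(97.44) = 18.56
  O₂: 587.8 − 3(97.44) = 295.5
  N₂: 2211 (inert)
  CO₂: 0 + 2(97.44) = 194.9
  H₂O: 0 + 2(97.44) = 194.9
Total out = 2915 kmol/h; y_CO₂ = 194.9 / 2915 = 0.06686.

0.0669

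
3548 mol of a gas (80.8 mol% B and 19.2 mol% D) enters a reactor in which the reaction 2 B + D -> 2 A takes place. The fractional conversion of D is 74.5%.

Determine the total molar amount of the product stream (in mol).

3040 mol

D reacted = 0.745 × 681.2 = 507.5 mol; ν_D = −1, so ξ = 507.5/1 = 507.5 mol.
Outlet amounts (n = n₀ + ν ξ):
  B: 2867 − 2(507.5) = 1852
  D: 681.2 − 1(507.5) = 173.7
  A: 0 + 2(507.5) = 1015
Total out = 1852 + 173.7 + 1015 = 3040 mol.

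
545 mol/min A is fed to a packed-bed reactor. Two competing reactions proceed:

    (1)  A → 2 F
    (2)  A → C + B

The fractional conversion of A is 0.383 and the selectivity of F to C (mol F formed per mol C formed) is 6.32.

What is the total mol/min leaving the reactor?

754 mol/min

Conversion of A: A consumed = 0.383 × 545 = 208.7 mol/min = 1ξ₁ + 1ξ₂.
Selectivity: 2ξ₁ / (1ξ₂) = 6.32 → ξ₁ = 3.16 ξ₂.
Substitute: (1·3.16 + 1) ξ₂ = 208.7 → ξ₂ = 50.18 mol/min, ξ₁ = 158.6 mol/min.
Outlet amounts (n = n₀ + Σ ν·ξ):
  A: 545 − 1(158.6) − 1(50.18) = 336.3
  F: 0 + 2(158.6) = 317.1
  C: 0 + 1(50.18) = 50.18
  B: 0 + 1(50.18) = 50.18
Total out = 336.3 + 317.1 + 50.18 + 50.18 = 753.7 mol/min.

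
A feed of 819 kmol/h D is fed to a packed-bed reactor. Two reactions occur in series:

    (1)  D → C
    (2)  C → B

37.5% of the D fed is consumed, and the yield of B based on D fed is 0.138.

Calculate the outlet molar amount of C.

Conversion of D: D consumed = 1ξ₁ = 0.375 × 819 → ξ₁ = 307.1 kmol/h.
Yield of B: 1ξ₂ / 819 = 0.138 → ξ₂ = 113 kmol/h.
Outlet amounts (n = n₀ + Σ ν·ξ):
  D: 819 − 1(307.1) = 511.9
  C: 0 + 1(307.1) − 1(113) = 194.1
  B: 0 + 1(113) = 113

194 kmol/h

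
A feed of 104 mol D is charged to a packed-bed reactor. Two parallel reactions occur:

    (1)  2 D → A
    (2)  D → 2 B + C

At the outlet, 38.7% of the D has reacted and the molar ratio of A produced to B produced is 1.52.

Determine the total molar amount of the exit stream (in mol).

98.1 mol

Conversion of D: D consumed = 0.387 × 104 = 40.25 mol = 2ξ₁ + 1ξ₂.
Selectivity: 1ξ₁ / (2ξ₂) = 1.52 → ξ₁ = 3.04 ξ₂.
Substitute: (2·3.04 + 1) ξ₂ = 40.25 → ξ₂ = 5.685 mol, ξ₁ = 17.28 mol.
Outlet amounts (n = n₀ + Σ ν·ξ):
  D: 104 − 2(17.28) − 1(5.685) = 63.75
  A: 0 + 1(17.28) = 17.28
  B: 0 + 2(5.685) = 11.37
  C: 0 + 1(5.685) = 5.685
Total out = 63.75 + 17.28 + 11.37 + 5.685 = 98.09 mol.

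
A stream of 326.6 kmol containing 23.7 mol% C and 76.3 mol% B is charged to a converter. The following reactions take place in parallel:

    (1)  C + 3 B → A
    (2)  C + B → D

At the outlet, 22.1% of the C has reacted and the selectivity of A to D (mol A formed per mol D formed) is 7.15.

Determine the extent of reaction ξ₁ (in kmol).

ξ₁ = 15 kmol

Conversion of C: C consumed = 0.221 × 77.4 = 17.11 kmol = 1ξ₁ + 1ξ₂.
Selectivity: 1ξ₁ / (1ξ₂) = 7.15 → ξ₁ = 7.15 ξ₂.
Substitute: (1·7.15 + 1) ξ₂ = 17.11 → ξ₂ = 2.099 kmol, ξ₁ = 15.01 kmol.
Outlet amounts (n = n₀ + Σ ν·ξ):
  C: 77.4 − 1(15.01) − 1(2.099) = 60.3
  B: 249.2 − 3(15.01) − 1(2.099) = 202.1
  A: 0 + 1(15.01) = 15.01
  D: 0 + 1(2.099) = 2.099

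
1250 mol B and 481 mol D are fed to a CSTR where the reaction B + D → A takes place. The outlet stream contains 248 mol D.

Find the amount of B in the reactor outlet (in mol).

For D: n = n₀ − 1ξ → 248 = 481 − 1ξ, giving ξ = 233 mol.
Outlet amounts (n = n₀ + ν ξ):
  B: 1250 − 1(233) = 1017
  D: 481 − 1(233) = 248
  A: 0 + 1(233) = 233

1020 mol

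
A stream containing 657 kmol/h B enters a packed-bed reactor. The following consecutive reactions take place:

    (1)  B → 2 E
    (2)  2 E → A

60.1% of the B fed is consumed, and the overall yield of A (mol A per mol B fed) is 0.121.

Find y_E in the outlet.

0.649

Conversion of B: B consumed = 1ξ₁ = 0.601 × 657 → ξ₁ = 394.9 kmol/h.
Yield of A: 1ξ₂ / 657 = 0.121 → ξ₂ = 79.5 kmol/h.
Outlet amounts (n = n₀ + Σ ν·ξ):
  B: 657 − 1(394.9) = 262.1
  E: 0 + 2(394.9) − 2(79.5) = 630.7
  A: 0 + 1(79.5) = 79.5
Total out = 972.4 kmol/h; y_E = 630.7 / 972.4 = 0.6486.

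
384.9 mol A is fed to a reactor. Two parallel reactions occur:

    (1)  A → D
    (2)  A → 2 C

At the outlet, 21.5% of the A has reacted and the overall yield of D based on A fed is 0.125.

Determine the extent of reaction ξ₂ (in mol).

Yield of D: 1ξ₁ / 384.9 = 0.125 → ξ₁ = 48.11 mol.
Conversion of A: 1ξ₁ + 1ξ₂ = 0.215 × 384.9 = 82.75 → ξ₂ = 34.64 mol.
Outlet amounts (n = n₀ + Σ ν·ξ):
  A: 384.9 − 1(48.11) − 1(34.64) = 302.1
  D: 0 + 1(48.11) = 48.11
  C: 0 + 2(34.64) = 69.28

ξ₂ = 34.6 mol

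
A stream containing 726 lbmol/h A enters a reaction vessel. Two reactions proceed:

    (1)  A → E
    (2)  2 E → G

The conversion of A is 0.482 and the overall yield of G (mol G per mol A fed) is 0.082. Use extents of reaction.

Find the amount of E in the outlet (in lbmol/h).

Conversion of A: A consumed = 1ξ₁ = 0.482 × 726 → ξ₁ = 349.9 lbmol/h.
Yield of G: 1ξ₂ / 726 = 0.082 → ξ₂ = 59.53 lbmol/h.
Outlet amounts (n = n₀ + Σ ν·ξ):
  A: 726 − 1(349.9) = 376.1
  E: 0 + 1(349.9) − 2(59.53) = 230.9
  G: 0 + 1(59.53) = 59.53

231 lbmol/h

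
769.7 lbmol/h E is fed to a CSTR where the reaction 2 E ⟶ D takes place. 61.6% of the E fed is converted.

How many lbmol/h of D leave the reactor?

237 lbmol/h

E reacted = 0.616 × 769.7 = 474.1 lbmol/h; ν_E = −2, so ξ = 474.1/2 = 237.1 lbmol/h.
Outlet amounts (n = n₀ + ν ξ):
  E: 769.7 − 2(237.1) = 295.6
  D: 0 + 1(237.1) = 237.1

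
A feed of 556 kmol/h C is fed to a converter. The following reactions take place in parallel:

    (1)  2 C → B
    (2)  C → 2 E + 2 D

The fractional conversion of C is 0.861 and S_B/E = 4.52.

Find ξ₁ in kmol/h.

ξ₁ = 227 kmol/h

Conversion of C: C consumed = 0.861 × 556 = 478.7 kmol/h = 2ξ₁ + 1ξ₂.
Selectivity: 1ξ₁ / (2ξ₂) = 4.52 → ξ₁ = 9.04 ξ₂.
Substitute: (2·9.04 + 1) ξ₂ = 478.7 → ξ₂ = 25.09 kmol/h, ξ₁ = 226.8 kmol/h.
Outlet amounts (n = n₀ + Σ ν·ξ):
  C: 556 − 2(226.8) − 1(25.09) = 77.28
  B: 0 + 1(226.8) = 226.8
  E: 0 + 2(25.09) = 50.18
  D: 0 + 2(25.09) = 50.18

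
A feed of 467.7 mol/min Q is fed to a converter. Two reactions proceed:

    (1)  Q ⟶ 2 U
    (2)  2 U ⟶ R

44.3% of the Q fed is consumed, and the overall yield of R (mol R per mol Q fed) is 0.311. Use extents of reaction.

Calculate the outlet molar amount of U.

123 mol/min

Conversion of Q: Q consumed = 1ξ₁ = 0.443 × 467.7 → ξ₁ = 207.2 mol/min.
Yield of R: 1ξ₂ / 467.7 = 0.311 → ξ₂ = 145.5 mol/min.
Outlet amounts (n = n₀ + Σ ν·ξ):
  Q: 467.7 − 1(207.2) = 260.5
  U: 0 + 2(207.2) − 2(145.5) = 123.5
  R: 0 + 1(145.5) = 145.5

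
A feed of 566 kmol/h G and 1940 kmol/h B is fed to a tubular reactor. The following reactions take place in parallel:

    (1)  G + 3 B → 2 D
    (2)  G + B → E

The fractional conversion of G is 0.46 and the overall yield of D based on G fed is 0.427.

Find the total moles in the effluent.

Yield of D: 2ξ₁ / 566 = 0.427 → ξ₁ = 120.8 kmol/h.
Conversion of G: 1ξ₁ + 1ξ₂ = 0.46 × 566 = 260.4 → ξ₂ = 139.5 kmol/h.
Outlet amounts (n = n₀ + Σ ν·ξ):
  G: 566 − 1(120.8) − 1(139.5) = 305.6
  B: 1940 − 3(120.8) − 1(139.5) = 1438
  D: 0 + 2(120.8) = 241.7
  E: 0 + 1(139.5) = 139.5
Total out = 305.6 + 1438 + 241.7 + 139.5 = 2125 kmol/h.

2120 kmol/h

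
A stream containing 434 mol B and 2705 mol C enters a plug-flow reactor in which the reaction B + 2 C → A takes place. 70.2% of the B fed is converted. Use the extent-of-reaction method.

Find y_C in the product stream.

0.828

B reacted = 0.702 × 434 = 304.7 mol; ν_B = −1, so ξ = 304.7/1 = 304.7 mol.
Outlet amounts (n = n₀ + ν ξ):
  B: 434 − 1(304.7) = 129.3
  C: 2705 − 2(304.7) = 2096
  A: 0 + 1(304.7) = 304.7
Total out = 2530 mol; y_C = 2096 / 2530 = 0.8284.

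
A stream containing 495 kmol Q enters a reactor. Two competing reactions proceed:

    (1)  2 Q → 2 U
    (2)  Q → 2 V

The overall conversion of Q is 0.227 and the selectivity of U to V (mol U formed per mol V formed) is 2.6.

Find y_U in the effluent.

0.184

Conversion of Q: Q consumed = 0.227 × 495 = 112.4 kmol = 2ξ₁ + 1ξ₂.
Selectivity: 2ξ₁ / (2ξ₂) = 2.6 → ξ₁ = 2.6 ξ₂.
Substitute: (2·2.6 + 1) ξ₂ = 112.4 → ξ₂ = 18.12 kmol, ξ₁ = 47.12 kmol.
Outlet amounts (n = n₀ + Σ ν·ξ):
  Q: 495 − 2(47.12) − 1(18.12) = 382.6
  U: 0 + 2(47.12) = 94.24
  V: 0 + 2(18.12) = 36.25
Total out = 513.1 kmol; y_U = 94.24 / 513.1 = 0.1837.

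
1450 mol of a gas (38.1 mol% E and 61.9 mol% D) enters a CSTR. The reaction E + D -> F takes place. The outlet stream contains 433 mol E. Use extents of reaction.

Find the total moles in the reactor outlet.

For E: n = n₀ − 1ξ → 433 = 552.5 − 1ξ, giving ξ = 119.5 mol.
Outlet amounts (n = n₀ + ν ξ):
  E: 552.5 − 1(119.5) = 433
  D: 897.5 − 1(119.5) = 778.1
  F: 0 + 1(119.5) = 119.5
Total out = 433 + 778.1 + 119.5 = 1331 mol.

1330 mol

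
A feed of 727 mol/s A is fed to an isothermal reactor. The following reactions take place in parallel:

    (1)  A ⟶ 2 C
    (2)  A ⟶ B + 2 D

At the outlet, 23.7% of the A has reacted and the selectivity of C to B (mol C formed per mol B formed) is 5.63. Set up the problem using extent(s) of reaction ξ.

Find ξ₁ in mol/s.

Conversion of A: A consumed = 0.237 × 727 = 172.3 mol/s = 1ξ₁ + 1ξ₂.
Selectivity: 2ξ₁ / (1ξ₂) = 5.63 → ξ₁ = 2.815 ξ₂.
Substitute: (1·2.815 + 1) ξ₂ = 172.3 → ξ₂ = 45.16 mol/s, ξ₁ = 127.1 mol/s.
Outlet amounts (n = n₀ + Σ ν·ξ):
  A: 727 − 1(127.1) − 1(45.16) = 554.7
  C: 0 + 2(127.1) = 254.3
  B: 0 + 1(45.16) = 45.16
  D: 0 + 2(45.16) = 90.33

ξ₁ = 127 mol/s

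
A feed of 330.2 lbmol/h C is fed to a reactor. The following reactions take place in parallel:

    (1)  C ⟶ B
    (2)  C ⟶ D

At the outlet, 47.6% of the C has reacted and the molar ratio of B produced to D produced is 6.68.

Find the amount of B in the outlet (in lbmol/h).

Conversion of C: C consumed = 0.476 × 330.2 = 157.2 lbmol/h = 1ξ₁ + 1ξ₂.
Selectivity: 1ξ₁ / (1ξ₂) = 6.68 → ξ₁ = 6.68 ξ₂.
Substitute: (1·6.68 + 1) ξ₂ = 157.2 → ξ₂ = 20.47 lbmol/h, ξ₁ = 136.7 lbmol/h.
Outlet amounts (n = n₀ + Σ ν·ξ):
  C: 330.2 − 1(136.7) − 1(20.47) = 173
  B: 0 + 1(136.7) = 136.7
  D: 0 + 1(20.47) = 20.47

137 lbmol/h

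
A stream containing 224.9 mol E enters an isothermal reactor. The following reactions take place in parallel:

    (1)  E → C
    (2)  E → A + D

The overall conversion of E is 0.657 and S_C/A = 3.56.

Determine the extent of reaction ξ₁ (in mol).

Conversion of E: E consumed = 0.657 × 224.9 = 147.8 mol = 1ξ₁ + 1ξ₂.
Selectivity: 1ξ₁ / (1ξ₂) = 3.56 → ξ₁ = 3.56 ξ₂.
Substitute: (1·3.56 + 1) ξ₂ = 147.8 → ξ₂ = 32.4 mol, ξ₁ = 115.4 mol.
Outlet amounts (n = n₀ + Σ ν·ξ):
  E: 224.9 − 1(115.4) − 1(32.4) = 77.14
  C: 0 + 1(115.4) = 115.4
  A: 0 + 1(32.4) = 32.4
  D: 0 + 1(32.4) = 32.4

ξ₁ = 115 mol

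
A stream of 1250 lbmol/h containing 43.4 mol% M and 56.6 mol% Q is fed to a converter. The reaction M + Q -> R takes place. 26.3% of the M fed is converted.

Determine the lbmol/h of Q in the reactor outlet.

M reacted = 0.263 × 542.5 = 142.7 lbmol/h; ν_M = −1, so ξ = 142.7/1 = 142.7 lbmol/h.
Outlet amounts (n = n₀ + ν ξ):
  M: 542.5 − 1(142.7) = 399.8
  Q: 707.5 − 1(142.7) = 564.8
  R: 0 + 1(142.7) = 142.7

565 lbmol/h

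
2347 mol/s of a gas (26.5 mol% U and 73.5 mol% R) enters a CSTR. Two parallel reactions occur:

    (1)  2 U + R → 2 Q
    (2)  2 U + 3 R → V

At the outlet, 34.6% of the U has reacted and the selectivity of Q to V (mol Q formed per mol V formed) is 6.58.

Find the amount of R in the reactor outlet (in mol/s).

1570 mol/s

Conversion of U: U consumed = 0.346 × 622 = 215.2 mol/s = 2ξ₁ + 2ξ₂.
Selectivity: 2ξ₁ / (1ξ₂) = 6.58 → ξ₁ = 3.29 ξ₂.
Substitute: (2·3.29 + 2) ξ₂ = 215.2 → ξ₂ = 25.08 mol/s, ξ₁ = 82.52 mol/s.
Outlet amounts (n = n₀ + Σ ν·ξ):
  U: 622 − 2(82.52) − 2(25.08) = 406.8
  R: 1725 − 1(82.52) − 3(25.08) = 1567
  Q: 0 + 2(82.52) = 165
  V: 0 + 1(25.08) = 25.08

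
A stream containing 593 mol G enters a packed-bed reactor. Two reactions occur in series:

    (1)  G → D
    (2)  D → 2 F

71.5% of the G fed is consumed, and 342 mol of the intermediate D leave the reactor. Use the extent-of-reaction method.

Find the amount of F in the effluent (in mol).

164 mol

Conversion of G: G consumed = 1ξ₁ = 0.715 × 593 → ξ₁ = 424 mol.
D balance: n_D = 0 + 1ξ₁ − 1ξ₂ = 342 → ξ₂ = (1·424 − 342)/1 = 82 mol.
Outlet amounts (n = n₀ + Σ ν·ξ):
  G: 593 − 1(424) = 169
  D: 0 + 1(424) − 1(82) = 342
  F: 0 + 2(82) = 164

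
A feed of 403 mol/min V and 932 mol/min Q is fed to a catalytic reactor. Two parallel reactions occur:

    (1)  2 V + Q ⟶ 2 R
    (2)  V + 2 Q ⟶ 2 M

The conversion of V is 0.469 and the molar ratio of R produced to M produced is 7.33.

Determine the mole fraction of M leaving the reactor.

Conversion of V: V consumed = 0.469 × 403 = 189 mol/min = 2ξ₁ + 1ξ₂.
Selectivity: 2ξ₁ / (2ξ₂) = 7.33 → ξ₁ = 7.33 ξ₂.
Substitute: (2·7.33 + 1) ξ₂ = 189 → ξ₂ = 12.07 mol/min, ξ₁ = 88.47 mol/min.
Outlet amounts (n = n₀ + Σ ν·ξ):
  V: 403 − 2(88.47) − 1(12.07) = 214
  Q: 932 − 1(88.47) − 2(12.07) = 819.4
  R: 0 + 2(88.47) = 176.9
  M: 0 + 2(12.07) = 24.14
Total out = 1234 mol/min; y_M = 24.14 / 1234 = 0.01955.

0.0196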